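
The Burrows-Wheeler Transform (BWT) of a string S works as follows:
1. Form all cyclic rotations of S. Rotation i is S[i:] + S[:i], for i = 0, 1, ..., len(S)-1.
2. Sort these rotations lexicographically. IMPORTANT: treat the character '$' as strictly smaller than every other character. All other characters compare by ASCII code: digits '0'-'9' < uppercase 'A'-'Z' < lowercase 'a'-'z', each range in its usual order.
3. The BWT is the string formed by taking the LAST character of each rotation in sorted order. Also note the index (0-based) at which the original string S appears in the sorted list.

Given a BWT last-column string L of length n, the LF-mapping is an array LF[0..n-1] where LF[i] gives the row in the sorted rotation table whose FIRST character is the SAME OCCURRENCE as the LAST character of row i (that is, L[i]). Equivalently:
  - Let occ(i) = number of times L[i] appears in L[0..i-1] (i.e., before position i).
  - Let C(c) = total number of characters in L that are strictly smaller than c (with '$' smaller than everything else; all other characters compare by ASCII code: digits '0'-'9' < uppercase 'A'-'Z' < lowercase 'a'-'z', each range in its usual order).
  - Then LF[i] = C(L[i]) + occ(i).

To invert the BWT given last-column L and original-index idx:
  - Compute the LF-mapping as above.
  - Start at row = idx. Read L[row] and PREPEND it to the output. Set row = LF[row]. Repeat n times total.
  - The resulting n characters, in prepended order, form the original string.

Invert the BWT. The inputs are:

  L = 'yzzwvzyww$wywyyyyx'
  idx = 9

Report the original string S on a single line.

Answer: ywyyzwwxzwyyyzvwy$

Derivation:
LF mapping: 8 15 16 2 1 17 9 3 4 0 5 10 6 11 12 13 14 7
Walk LF starting at row 9, prepending L[row]:
  step 1: row=9, L[9]='$', prepend. Next row=LF[9]=0
  step 2: row=0, L[0]='y', prepend. Next row=LF[0]=8
  step 3: row=8, L[8]='w', prepend. Next row=LF[8]=4
  step 4: row=4, L[4]='v', prepend. Next row=LF[4]=1
  step 5: row=1, L[1]='z', prepend. Next row=LF[1]=15
  step 6: row=15, L[15]='y', prepend. Next row=LF[15]=13
  step 7: row=13, L[13]='y', prepend. Next row=LF[13]=11
  step 8: row=11, L[11]='y', prepend. Next row=LF[11]=10
  step 9: row=10, L[10]='w', prepend. Next row=LF[10]=5
  step 10: row=5, L[5]='z', prepend. Next row=LF[5]=17
  step 11: row=17, L[17]='x', prepend. Next row=LF[17]=7
  step 12: row=7, L[7]='w', prepend. Next row=LF[7]=3
  step 13: row=3, L[3]='w', prepend. Next row=LF[3]=2
  step 14: row=2, L[2]='z', prepend. Next row=LF[2]=16
  step 15: row=16, L[16]='y', prepend. Next row=LF[16]=14
  step 16: row=14, L[14]='y', prepend. Next row=LF[14]=12
  step 17: row=12, L[12]='w', prepend. Next row=LF[12]=6
  step 18: row=6, L[6]='y', prepend. Next row=LF[6]=9
Reversed output: ywyyzwwxzwyyyzvwy$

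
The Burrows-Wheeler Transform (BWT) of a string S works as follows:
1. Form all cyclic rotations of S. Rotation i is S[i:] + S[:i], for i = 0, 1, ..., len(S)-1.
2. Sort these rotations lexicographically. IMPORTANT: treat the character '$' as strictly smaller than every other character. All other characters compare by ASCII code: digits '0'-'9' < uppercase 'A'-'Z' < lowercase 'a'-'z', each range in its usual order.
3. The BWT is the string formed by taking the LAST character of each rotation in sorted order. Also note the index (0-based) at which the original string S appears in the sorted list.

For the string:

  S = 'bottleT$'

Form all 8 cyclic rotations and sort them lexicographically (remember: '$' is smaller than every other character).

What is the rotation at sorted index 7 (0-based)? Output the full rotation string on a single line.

Answer: ttleT$bo

Derivation:
All 8 rotations (rotation i = S[i:]+S[:i]):
  rot[0] = bottleT$
  rot[1] = ottleT$b
  rot[2] = ttleT$bo
  rot[3] = tleT$bot
  rot[4] = leT$bott
  rot[5] = eT$bottl
  rot[6] = T$bottle
  rot[7] = $bottleT
Sorted (with $ < everything):
  sorted[0] = $bottleT
  sorted[1] = T$bottle
  sorted[2] = bottleT$
  sorted[3] = eT$bottl
  sorted[4] = leT$bott
  sorted[5] = ottleT$b
  sorted[6] = tleT$bot
  sorted[7] = ttleT$bo
sorted[7] = ttleT$bo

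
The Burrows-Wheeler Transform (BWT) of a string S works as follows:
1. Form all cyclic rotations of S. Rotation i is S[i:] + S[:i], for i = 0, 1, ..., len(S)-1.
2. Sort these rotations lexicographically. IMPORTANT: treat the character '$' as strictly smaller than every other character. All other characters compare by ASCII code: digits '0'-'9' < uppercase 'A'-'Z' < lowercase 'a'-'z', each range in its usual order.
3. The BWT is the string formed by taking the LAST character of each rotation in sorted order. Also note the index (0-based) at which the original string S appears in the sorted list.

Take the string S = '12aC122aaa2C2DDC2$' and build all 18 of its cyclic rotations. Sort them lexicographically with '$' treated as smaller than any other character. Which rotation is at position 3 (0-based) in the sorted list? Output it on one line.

All 18 rotations (rotation i = S[i:]+S[:i]):
  rot[0] = 12aC122aaa2C2DDC2$
  rot[1] = 2aC122aaa2C2DDC2$1
  rot[2] = aC122aaa2C2DDC2$12
  rot[3] = C122aaa2C2DDC2$12a
  rot[4] = 122aaa2C2DDC2$12aC
  rot[5] = 22aaa2C2DDC2$12aC1
  rot[6] = 2aaa2C2DDC2$12aC12
  rot[7] = aaa2C2DDC2$12aC122
  rot[8] = aa2C2DDC2$12aC122a
  rot[9] = a2C2DDC2$12aC122aa
  rot[10] = 2C2DDC2$12aC122aaa
  rot[11] = C2DDC2$12aC122aaa2
  rot[12] = 2DDC2$12aC122aaa2C
  rot[13] = DDC2$12aC122aaa2C2
  rot[14] = DC2$12aC122aaa2C2D
  rot[15] = C2$12aC122aaa2C2DD
  rot[16] = 2$12aC122aaa2C2DDC
  rot[17] = $12aC122aaa2C2DDC2
Sorted (with $ < everything):
  sorted[0] = $12aC122aaa2C2DDC2
  sorted[1] = 122aaa2C2DDC2$12aC
  sorted[2] = 12aC122aaa2C2DDC2$
  sorted[3] = 2$12aC122aaa2C2DDC
  sorted[4] = 22aaa2C2DDC2$12aC1
  sorted[5] = 2C2DDC2$12aC122aaa
  sorted[6] = 2DDC2$12aC122aaa2C
  sorted[7] = 2aC122aaa2C2DDC2$1
  sorted[8] = 2aaa2C2DDC2$12aC12
  sorted[9] = C122aaa2C2DDC2$12a
  sorted[10] = C2$12aC122aaa2C2DD
  sorted[11] = C2DDC2$12aC122aaa2
  sorted[12] = DC2$12aC122aaa2C2D
  sorted[13] = DDC2$12aC122aaa2C2
  sorted[14] = a2C2DDC2$12aC122aa
  sorted[15] = aC122aaa2C2DDC2$12
  sorted[16] = aa2C2DDC2$12aC122a
  sorted[17] = aaa2C2DDC2$12aC122
sorted[3] = 2$12aC122aaa2C2DDC

Answer: 2$12aC122aaa2C2DDC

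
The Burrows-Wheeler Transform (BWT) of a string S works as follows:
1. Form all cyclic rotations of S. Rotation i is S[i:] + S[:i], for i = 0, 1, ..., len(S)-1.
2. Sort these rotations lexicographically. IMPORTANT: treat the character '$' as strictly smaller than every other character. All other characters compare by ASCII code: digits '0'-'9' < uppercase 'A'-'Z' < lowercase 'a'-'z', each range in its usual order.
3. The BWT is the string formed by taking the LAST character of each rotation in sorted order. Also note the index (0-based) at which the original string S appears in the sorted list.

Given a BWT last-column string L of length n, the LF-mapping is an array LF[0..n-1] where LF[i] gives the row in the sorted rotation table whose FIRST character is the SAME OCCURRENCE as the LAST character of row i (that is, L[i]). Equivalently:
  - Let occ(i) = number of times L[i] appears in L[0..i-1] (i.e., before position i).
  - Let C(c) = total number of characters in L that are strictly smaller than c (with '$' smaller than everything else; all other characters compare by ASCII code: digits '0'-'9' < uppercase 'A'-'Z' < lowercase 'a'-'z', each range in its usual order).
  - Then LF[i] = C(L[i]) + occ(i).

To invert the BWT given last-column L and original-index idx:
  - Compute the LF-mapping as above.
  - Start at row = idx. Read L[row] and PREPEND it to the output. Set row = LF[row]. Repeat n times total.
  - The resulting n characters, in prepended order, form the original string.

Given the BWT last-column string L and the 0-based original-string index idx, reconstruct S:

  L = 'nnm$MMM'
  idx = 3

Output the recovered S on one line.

Answer: MnMmMn$

Derivation:
LF mapping: 5 6 4 0 1 2 3
Walk LF starting at row 3, prepending L[row]:
  step 1: row=3, L[3]='$', prepend. Next row=LF[3]=0
  step 2: row=0, L[0]='n', prepend. Next row=LF[0]=5
  step 3: row=5, L[5]='M', prepend. Next row=LF[5]=2
  step 4: row=2, L[2]='m', prepend. Next row=LF[2]=4
  step 5: row=4, L[4]='M', prepend. Next row=LF[4]=1
  step 6: row=1, L[1]='n', prepend. Next row=LF[1]=6
  step 7: row=6, L[6]='M', prepend. Next row=LF[6]=3
Reversed output: MnMmMn$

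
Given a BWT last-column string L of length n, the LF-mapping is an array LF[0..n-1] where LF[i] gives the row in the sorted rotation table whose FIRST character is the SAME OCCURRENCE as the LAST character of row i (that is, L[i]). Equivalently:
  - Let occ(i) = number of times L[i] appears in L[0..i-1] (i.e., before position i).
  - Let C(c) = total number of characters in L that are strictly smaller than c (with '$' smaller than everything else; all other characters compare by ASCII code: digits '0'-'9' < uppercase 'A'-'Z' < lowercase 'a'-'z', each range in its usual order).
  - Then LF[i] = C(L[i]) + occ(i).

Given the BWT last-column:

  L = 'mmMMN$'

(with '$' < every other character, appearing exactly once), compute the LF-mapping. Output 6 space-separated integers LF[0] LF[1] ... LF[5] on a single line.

Answer: 4 5 1 2 3 0

Derivation:
Char counts: '$':1, 'M':2, 'N':1, 'm':2
C (first-col start): C('$')=0, C('M')=1, C('N')=3, C('m')=4
L[0]='m': occ=0, LF[0]=C('m')+0=4+0=4
L[1]='m': occ=1, LF[1]=C('m')+1=4+1=5
L[2]='M': occ=0, LF[2]=C('M')+0=1+0=1
L[3]='M': occ=1, LF[3]=C('M')+1=1+1=2
L[4]='N': occ=0, LF[4]=C('N')+0=3+0=3
L[5]='$': occ=0, LF[5]=C('$')+0=0+0=0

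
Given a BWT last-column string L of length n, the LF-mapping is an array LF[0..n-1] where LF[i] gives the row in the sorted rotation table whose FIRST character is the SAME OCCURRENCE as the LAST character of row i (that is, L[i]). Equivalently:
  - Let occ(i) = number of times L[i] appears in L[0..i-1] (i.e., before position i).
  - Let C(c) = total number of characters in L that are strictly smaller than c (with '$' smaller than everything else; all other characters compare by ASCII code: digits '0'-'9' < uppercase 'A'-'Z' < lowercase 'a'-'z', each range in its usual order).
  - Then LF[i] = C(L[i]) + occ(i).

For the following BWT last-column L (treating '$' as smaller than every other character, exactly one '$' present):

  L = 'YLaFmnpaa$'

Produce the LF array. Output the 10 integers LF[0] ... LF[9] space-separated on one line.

Char counts: '$':1, 'F':1, 'L':1, 'Y':1, 'a':3, 'm':1, 'n':1, 'p':1
C (first-col start): C('$')=0, C('F')=1, C('L')=2, C('Y')=3, C('a')=4, C('m')=7, C('n')=8, C('p')=9
L[0]='Y': occ=0, LF[0]=C('Y')+0=3+0=3
L[1]='L': occ=0, LF[1]=C('L')+0=2+0=2
L[2]='a': occ=0, LF[2]=C('a')+0=4+0=4
L[3]='F': occ=0, LF[3]=C('F')+0=1+0=1
L[4]='m': occ=0, LF[4]=C('m')+0=7+0=7
L[5]='n': occ=0, LF[5]=C('n')+0=8+0=8
L[6]='p': occ=0, LF[6]=C('p')+0=9+0=9
L[7]='a': occ=1, LF[7]=C('a')+1=4+1=5
L[8]='a': occ=2, LF[8]=C('a')+2=4+2=6
L[9]='$': occ=0, LF[9]=C('$')+0=0+0=0

Answer: 3 2 4 1 7 8 9 5 6 0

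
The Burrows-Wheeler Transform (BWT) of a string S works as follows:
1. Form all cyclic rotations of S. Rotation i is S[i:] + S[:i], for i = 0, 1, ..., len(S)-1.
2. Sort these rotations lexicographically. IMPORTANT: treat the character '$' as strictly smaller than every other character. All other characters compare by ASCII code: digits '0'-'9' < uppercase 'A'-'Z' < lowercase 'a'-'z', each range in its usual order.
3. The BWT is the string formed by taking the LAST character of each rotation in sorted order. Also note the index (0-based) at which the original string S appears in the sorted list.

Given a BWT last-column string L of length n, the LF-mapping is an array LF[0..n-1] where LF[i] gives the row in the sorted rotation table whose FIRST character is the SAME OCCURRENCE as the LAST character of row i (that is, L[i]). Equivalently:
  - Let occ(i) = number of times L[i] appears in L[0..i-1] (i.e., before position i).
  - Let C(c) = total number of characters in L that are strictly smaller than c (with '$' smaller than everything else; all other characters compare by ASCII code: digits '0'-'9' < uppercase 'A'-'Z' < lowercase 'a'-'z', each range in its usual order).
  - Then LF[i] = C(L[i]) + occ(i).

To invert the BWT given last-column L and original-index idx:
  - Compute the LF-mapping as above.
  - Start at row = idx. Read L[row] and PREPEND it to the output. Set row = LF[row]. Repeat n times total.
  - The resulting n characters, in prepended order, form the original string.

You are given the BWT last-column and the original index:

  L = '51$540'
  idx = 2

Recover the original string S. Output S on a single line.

LF mapping: 4 2 0 5 3 1
Walk LF starting at row 2, prepending L[row]:
  step 1: row=2, L[2]='$', prepend. Next row=LF[2]=0
  step 2: row=0, L[0]='5', prepend. Next row=LF[0]=4
  step 3: row=4, L[4]='4', prepend. Next row=LF[4]=3
  step 4: row=3, L[3]='5', prepend. Next row=LF[3]=5
  step 5: row=5, L[5]='0', prepend. Next row=LF[5]=1
  step 6: row=1, L[1]='1', prepend. Next row=LF[1]=2
Reversed output: 10545$

Answer: 10545$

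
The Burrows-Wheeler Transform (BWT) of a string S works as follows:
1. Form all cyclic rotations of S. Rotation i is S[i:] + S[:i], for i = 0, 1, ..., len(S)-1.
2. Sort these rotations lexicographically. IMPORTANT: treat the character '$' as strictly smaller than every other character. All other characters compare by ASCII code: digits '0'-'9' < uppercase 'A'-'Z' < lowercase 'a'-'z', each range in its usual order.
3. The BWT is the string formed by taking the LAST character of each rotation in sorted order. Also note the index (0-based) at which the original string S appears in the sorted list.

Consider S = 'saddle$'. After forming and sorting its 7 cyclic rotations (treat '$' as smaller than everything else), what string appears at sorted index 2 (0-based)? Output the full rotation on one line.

All 7 rotations (rotation i = S[i:]+S[:i]):
  rot[0] = saddle$
  rot[1] = addle$s
  rot[2] = ddle$sa
  rot[3] = dle$sad
  rot[4] = le$sadd
  rot[5] = e$saddl
  rot[6] = $saddle
Sorted (with $ < everything):
  sorted[0] = $saddle
  sorted[1] = addle$s
  sorted[2] = ddle$sa
  sorted[3] = dle$sad
  sorted[4] = e$saddl
  sorted[5] = le$sadd
  sorted[6] = saddle$
sorted[2] = ddle$sa

Answer: ddle$sa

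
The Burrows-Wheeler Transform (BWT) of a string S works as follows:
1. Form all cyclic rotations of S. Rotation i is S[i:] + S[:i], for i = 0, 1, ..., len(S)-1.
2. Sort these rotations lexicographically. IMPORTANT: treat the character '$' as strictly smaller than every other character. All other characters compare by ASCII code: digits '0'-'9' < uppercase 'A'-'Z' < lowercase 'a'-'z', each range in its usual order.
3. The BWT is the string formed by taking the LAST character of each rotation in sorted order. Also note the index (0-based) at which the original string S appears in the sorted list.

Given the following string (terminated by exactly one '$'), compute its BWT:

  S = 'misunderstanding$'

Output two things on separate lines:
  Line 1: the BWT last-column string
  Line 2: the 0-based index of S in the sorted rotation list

Answer: gtnndndm$uaieriss
8

Derivation:
All 17 rotations (rotation i = S[i:]+S[:i]):
  rot[0] = misunderstanding$
  rot[1] = isunderstanding$m
  rot[2] = sunderstanding$mi
  rot[3] = understanding$mis
  rot[4] = nderstanding$misu
  rot[5] = derstanding$misun
  rot[6] = erstanding$misund
  rot[7] = rstanding$misunde
  rot[8] = standing$misunder
  rot[9] = tanding$misunders
  rot[10] = anding$misunderst
  rot[11] = nding$misundersta
  rot[12] = ding$misunderstan
  rot[13] = ing$misunderstand
  rot[14] = ng$misunderstandi
  rot[15] = g$misunderstandin
  rot[16] = $misunderstanding
Sorted (with $ < everything):
  sorted[0] = $misunderstanding  (last char: 'g')
  sorted[1] = anding$misunderst  (last char: 't')
  sorted[2] = derstanding$misun  (last char: 'n')
  sorted[3] = ding$misunderstan  (last char: 'n')
  sorted[4] = erstanding$misund  (last char: 'd')
  sorted[5] = g$misunderstandin  (last char: 'n')
  sorted[6] = ing$misunderstand  (last char: 'd')
  sorted[7] = isunderstanding$m  (last char: 'm')
  sorted[8] = misunderstanding$  (last char: '$')
  sorted[9] = nderstanding$misu  (last char: 'u')
  sorted[10] = nding$misundersta  (last char: 'a')
  sorted[11] = ng$misunderstandi  (last char: 'i')
  sorted[12] = rstanding$misunde  (last char: 'e')
  sorted[13] = standing$misunder  (last char: 'r')
  sorted[14] = sunderstanding$mi  (last char: 'i')
  sorted[15] = tanding$misunders  (last char: 's')
  sorted[16] = understanding$mis  (last char: 's')
Last column: gtnndndm$uaieriss
Original string S is at sorted index 8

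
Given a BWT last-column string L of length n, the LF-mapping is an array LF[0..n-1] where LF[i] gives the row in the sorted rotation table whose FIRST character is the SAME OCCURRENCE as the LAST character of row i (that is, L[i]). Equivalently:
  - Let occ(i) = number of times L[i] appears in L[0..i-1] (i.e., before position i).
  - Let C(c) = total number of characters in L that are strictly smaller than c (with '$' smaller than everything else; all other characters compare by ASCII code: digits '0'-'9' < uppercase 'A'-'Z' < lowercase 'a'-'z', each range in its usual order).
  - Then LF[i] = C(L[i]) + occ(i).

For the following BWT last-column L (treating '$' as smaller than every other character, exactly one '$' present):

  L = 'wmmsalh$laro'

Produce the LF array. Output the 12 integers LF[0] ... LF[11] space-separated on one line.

Answer: 11 6 7 10 1 4 3 0 5 2 9 8

Derivation:
Char counts: '$':1, 'a':2, 'h':1, 'l':2, 'm':2, 'o':1, 'r':1, 's':1, 'w':1
C (first-col start): C('$')=0, C('a')=1, C('h')=3, C('l')=4, C('m')=6, C('o')=8, C('r')=9, C('s')=10, C('w')=11
L[0]='w': occ=0, LF[0]=C('w')+0=11+0=11
L[1]='m': occ=0, LF[1]=C('m')+0=6+0=6
L[2]='m': occ=1, LF[2]=C('m')+1=6+1=7
L[3]='s': occ=0, LF[3]=C('s')+0=10+0=10
L[4]='a': occ=0, LF[4]=C('a')+0=1+0=1
L[5]='l': occ=0, LF[5]=C('l')+0=4+0=4
L[6]='h': occ=0, LF[6]=C('h')+0=3+0=3
L[7]='$': occ=0, LF[7]=C('$')+0=0+0=0
L[8]='l': occ=1, LF[8]=C('l')+1=4+1=5
L[9]='a': occ=1, LF[9]=C('a')+1=1+1=2
L[10]='r': occ=0, LF[10]=C('r')+0=9+0=9
L[11]='o': occ=0, LF[11]=C('o')+0=8+0=8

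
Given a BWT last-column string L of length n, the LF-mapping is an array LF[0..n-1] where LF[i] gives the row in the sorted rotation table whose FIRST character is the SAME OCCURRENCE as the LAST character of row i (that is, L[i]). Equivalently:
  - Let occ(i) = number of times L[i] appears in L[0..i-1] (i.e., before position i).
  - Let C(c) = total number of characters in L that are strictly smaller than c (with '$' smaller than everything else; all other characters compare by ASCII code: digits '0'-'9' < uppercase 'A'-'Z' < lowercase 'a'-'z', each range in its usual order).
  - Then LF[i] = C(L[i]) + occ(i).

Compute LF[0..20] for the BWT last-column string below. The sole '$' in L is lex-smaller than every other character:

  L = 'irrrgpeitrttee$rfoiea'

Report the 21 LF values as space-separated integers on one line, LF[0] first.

Char counts: '$':1, 'a':1, 'e':4, 'f':1, 'g':1, 'i':3, 'o':1, 'p':1, 'r':5, 't':3
C (first-col start): C('$')=0, C('a')=1, C('e')=2, C('f')=6, C('g')=7, C('i')=8, C('o')=11, C('p')=12, C('r')=13, C('t')=18
L[0]='i': occ=0, LF[0]=C('i')+0=8+0=8
L[1]='r': occ=0, LF[1]=C('r')+0=13+0=13
L[2]='r': occ=1, LF[2]=C('r')+1=13+1=14
L[3]='r': occ=2, LF[3]=C('r')+2=13+2=15
L[4]='g': occ=0, LF[4]=C('g')+0=7+0=7
L[5]='p': occ=0, LF[5]=C('p')+0=12+0=12
L[6]='e': occ=0, LF[6]=C('e')+0=2+0=2
L[7]='i': occ=1, LF[7]=C('i')+1=8+1=9
L[8]='t': occ=0, LF[8]=C('t')+0=18+0=18
L[9]='r': occ=3, LF[9]=C('r')+3=13+3=16
L[10]='t': occ=1, LF[10]=C('t')+1=18+1=19
L[11]='t': occ=2, LF[11]=C('t')+2=18+2=20
L[12]='e': occ=1, LF[12]=C('e')+1=2+1=3
L[13]='e': occ=2, LF[13]=C('e')+2=2+2=4
L[14]='$': occ=0, LF[14]=C('$')+0=0+0=0
L[15]='r': occ=4, LF[15]=C('r')+4=13+4=17
L[16]='f': occ=0, LF[16]=C('f')+0=6+0=6
L[17]='o': occ=0, LF[17]=C('o')+0=11+0=11
L[18]='i': occ=2, LF[18]=C('i')+2=8+2=10
L[19]='e': occ=3, LF[19]=C('e')+3=2+3=5
L[20]='a': occ=0, LF[20]=C('a')+0=1+0=1

Answer: 8 13 14 15 7 12 2 9 18 16 19 20 3 4 0 17 6 11 10 5 1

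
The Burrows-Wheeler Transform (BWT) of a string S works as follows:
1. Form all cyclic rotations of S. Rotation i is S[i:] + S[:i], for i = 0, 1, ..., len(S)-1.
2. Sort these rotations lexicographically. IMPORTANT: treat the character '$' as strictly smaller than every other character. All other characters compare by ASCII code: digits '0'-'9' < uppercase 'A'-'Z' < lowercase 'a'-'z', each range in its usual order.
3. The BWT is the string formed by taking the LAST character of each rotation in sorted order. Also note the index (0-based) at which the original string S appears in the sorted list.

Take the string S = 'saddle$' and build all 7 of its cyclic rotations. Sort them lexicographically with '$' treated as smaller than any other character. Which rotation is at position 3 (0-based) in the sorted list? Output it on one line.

All 7 rotations (rotation i = S[i:]+S[:i]):
  rot[0] = saddle$
  rot[1] = addle$s
  rot[2] = ddle$sa
  rot[3] = dle$sad
  rot[4] = le$sadd
  rot[5] = e$saddl
  rot[6] = $saddle
Sorted (with $ < everything):
  sorted[0] = $saddle
  sorted[1] = addle$s
  sorted[2] = ddle$sa
  sorted[3] = dle$sad
  sorted[4] = e$saddl
  sorted[5] = le$sadd
  sorted[6] = saddle$
sorted[3] = dle$sad

Answer: dle$sad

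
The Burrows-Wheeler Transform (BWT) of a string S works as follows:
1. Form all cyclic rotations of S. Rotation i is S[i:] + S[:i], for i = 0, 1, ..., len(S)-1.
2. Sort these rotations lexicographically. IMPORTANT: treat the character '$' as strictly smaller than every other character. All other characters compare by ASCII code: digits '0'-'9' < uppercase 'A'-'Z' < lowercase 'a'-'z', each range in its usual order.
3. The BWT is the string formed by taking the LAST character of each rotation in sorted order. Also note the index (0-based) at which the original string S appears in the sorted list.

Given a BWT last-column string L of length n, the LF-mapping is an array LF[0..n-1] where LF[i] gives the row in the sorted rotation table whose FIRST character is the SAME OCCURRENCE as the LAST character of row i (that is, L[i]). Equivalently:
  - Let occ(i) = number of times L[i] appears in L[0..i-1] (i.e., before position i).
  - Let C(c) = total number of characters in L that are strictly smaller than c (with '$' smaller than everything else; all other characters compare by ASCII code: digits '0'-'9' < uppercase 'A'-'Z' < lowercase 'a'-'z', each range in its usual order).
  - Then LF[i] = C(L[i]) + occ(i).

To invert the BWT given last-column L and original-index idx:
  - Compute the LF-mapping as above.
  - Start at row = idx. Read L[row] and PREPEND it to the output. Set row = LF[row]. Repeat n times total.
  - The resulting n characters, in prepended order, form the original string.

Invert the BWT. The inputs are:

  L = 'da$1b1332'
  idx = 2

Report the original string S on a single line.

Answer: 13b3a12d$

Derivation:
LF mapping: 8 6 0 1 7 2 4 5 3
Walk LF starting at row 2, prepending L[row]:
  step 1: row=2, L[2]='$', prepend. Next row=LF[2]=0
  step 2: row=0, L[0]='d', prepend. Next row=LF[0]=8
  step 3: row=8, L[8]='2', prepend. Next row=LF[8]=3
  step 4: row=3, L[3]='1', prepend. Next row=LF[3]=1
  step 5: row=1, L[1]='a', prepend. Next row=LF[1]=6
  step 6: row=6, L[6]='3', prepend. Next row=LF[6]=4
  step 7: row=4, L[4]='b', prepend. Next row=LF[4]=7
  step 8: row=7, L[7]='3', prepend. Next row=LF[7]=5
  step 9: row=5, L[5]='1', prepend. Next row=LF[5]=2
Reversed output: 13b3a12d$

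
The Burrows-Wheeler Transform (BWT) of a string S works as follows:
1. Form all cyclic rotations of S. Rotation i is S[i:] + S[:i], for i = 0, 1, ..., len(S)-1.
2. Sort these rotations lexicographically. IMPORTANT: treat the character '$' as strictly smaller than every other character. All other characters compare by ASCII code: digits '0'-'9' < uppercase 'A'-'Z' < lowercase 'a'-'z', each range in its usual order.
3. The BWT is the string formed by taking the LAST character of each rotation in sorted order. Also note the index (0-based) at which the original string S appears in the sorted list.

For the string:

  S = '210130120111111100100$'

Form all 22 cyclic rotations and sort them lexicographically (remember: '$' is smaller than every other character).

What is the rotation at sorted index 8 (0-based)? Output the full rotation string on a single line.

All 22 rotations (rotation i = S[i:]+S[:i]):
  rot[0] = 210130120111111100100$
  rot[1] = 10130120111111100100$2
  rot[2] = 0130120111111100100$21
  rot[3] = 130120111111100100$210
  rot[4] = 30120111111100100$2101
  rot[5] = 0120111111100100$21013
  rot[6] = 120111111100100$210130
  rot[7] = 20111111100100$2101301
  rot[8] = 0111111100100$21013012
  rot[9] = 111111100100$210130120
  rot[10] = 11111100100$2101301201
  rot[11] = 1111100100$21013012011
  rot[12] = 111100100$210130120111
  rot[13] = 11100100$2101301201111
  rot[14] = 1100100$21013012011111
  rot[15] = 100100$210130120111111
  rot[16] = 00100$2101301201111111
  rot[17] = 0100$21013012011111110
  rot[18] = 100$210130120111111100
  rot[19] = 00$2101301201111111001
  rot[20] = 0$21013012011111110010
  rot[21] = $210130120111111100100
Sorted (with $ < everything):
  sorted[0] = $210130120111111100100
  sorted[1] = 0$21013012011111110010
  sorted[2] = 00$2101301201111111001
  sorted[3] = 00100$2101301201111111
  sorted[4] = 0100$21013012011111110
  sorted[5] = 0111111100100$21013012
  sorted[6] = 0120111111100100$21013
  sorted[7] = 0130120111111100100$21
  sorted[8] = 100$210130120111111100
  sorted[9] = 100100$210130120111111
  sorted[10] = 10130120111111100100$2
  sorted[11] = 1100100$21013012011111
  sorted[12] = 11100100$2101301201111
  sorted[13] = 111100100$210130120111
  sorted[14] = 1111100100$21013012011
  sorted[15] = 11111100100$2101301201
  sorted[16] = 111111100100$210130120
  sorted[17] = 120111111100100$210130
  sorted[18] = 130120111111100100$210
  sorted[19] = 20111111100100$2101301
  sorted[20] = 210130120111111100100$
  sorted[21] = 30120111111100100$2101
sorted[8] = 100$210130120111111100

Answer: 100$210130120111111100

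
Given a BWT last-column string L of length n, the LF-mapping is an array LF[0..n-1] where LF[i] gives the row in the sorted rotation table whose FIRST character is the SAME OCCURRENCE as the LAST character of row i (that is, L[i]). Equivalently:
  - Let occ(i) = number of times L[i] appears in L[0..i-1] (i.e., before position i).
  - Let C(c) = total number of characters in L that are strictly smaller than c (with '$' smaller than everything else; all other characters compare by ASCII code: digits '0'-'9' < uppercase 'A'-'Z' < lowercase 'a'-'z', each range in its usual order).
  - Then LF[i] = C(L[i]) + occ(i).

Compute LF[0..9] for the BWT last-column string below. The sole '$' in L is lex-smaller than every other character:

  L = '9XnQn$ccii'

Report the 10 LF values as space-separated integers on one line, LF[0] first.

Answer: 1 3 8 2 9 0 4 5 6 7

Derivation:
Char counts: '$':1, '9':1, 'Q':1, 'X':1, 'c':2, 'i':2, 'n':2
C (first-col start): C('$')=0, C('9')=1, C('Q')=2, C('X')=3, C('c')=4, C('i')=6, C('n')=8
L[0]='9': occ=0, LF[0]=C('9')+0=1+0=1
L[1]='X': occ=0, LF[1]=C('X')+0=3+0=3
L[2]='n': occ=0, LF[2]=C('n')+0=8+0=8
L[3]='Q': occ=0, LF[3]=C('Q')+0=2+0=2
L[4]='n': occ=1, LF[4]=C('n')+1=8+1=9
L[5]='$': occ=0, LF[5]=C('$')+0=0+0=0
L[6]='c': occ=0, LF[6]=C('c')+0=4+0=4
L[7]='c': occ=1, LF[7]=C('c')+1=4+1=5
L[8]='i': occ=0, LF[8]=C('i')+0=6+0=6
L[9]='i': occ=1, LF[9]=C('i')+1=6+1=7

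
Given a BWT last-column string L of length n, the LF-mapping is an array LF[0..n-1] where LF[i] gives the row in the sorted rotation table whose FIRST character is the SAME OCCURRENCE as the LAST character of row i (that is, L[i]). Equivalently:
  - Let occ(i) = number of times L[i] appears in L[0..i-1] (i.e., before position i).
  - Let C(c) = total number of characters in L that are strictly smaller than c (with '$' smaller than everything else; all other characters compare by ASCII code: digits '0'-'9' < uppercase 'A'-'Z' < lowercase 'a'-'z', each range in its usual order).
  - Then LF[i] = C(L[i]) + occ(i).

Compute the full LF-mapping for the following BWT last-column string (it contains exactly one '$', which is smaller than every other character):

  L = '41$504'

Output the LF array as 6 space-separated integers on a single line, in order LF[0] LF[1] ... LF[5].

Char counts: '$':1, '0':1, '1':1, '4':2, '5':1
C (first-col start): C('$')=0, C('0')=1, C('1')=2, C('4')=3, C('5')=5
L[0]='4': occ=0, LF[0]=C('4')+0=3+0=3
L[1]='1': occ=0, LF[1]=C('1')+0=2+0=2
L[2]='$': occ=0, LF[2]=C('$')+0=0+0=0
L[3]='5': occ=0, LF[3]=C('5')+0=5+0=5
L[4]='0': occ=0, LF[4]=C('0')+0=1+0=1
L[5]='4': occ=1, LF[5]=C('4')+1=3+1=4

Answer: 3 2 0 5 1 4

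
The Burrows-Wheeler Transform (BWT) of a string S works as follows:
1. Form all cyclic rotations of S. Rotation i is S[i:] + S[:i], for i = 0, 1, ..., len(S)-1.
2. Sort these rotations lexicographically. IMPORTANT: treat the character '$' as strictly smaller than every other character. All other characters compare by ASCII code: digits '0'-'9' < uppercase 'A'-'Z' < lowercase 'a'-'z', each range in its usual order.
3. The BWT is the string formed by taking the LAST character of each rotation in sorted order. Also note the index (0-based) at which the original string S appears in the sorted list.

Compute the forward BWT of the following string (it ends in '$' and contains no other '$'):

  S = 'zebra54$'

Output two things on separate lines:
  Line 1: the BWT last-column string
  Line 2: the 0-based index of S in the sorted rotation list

Answer: 45arezb$
7

Derivation:
All 8 rotations (rotation i = S[i:]+S[:i]):
  rot[0] = zebra54$
  rot[1] = ebra54$z
  rot[2] = bra54$ze
  rot[3] = ra54$zeb
  rot[4] = a54$zebr
  rot[5] = 54$zebra
  rot[6] = 4$zebra5
  rot[7] = $zebra54
Sorted (with $ < everything):
  sorted[0] = $zebra54  (last char: '4')
  sorted[1] = 4$zebra5  (last char: '5')
  sorted[2] = 54$zebra  (last char: 'a')
  sorted[3] = a54$zebr  (last char: 'r')
  sorted[4] = bra54$ze  (last char: 'e')
  sorted[5] = ebra54$z  (last char: 'z')
  sorted[6] = ra54$zeb  (last char: 'b')
  sorted[7] = zebra54$  (last char: '$')
Last column: 45arezb$
Original string S is at sorted index 7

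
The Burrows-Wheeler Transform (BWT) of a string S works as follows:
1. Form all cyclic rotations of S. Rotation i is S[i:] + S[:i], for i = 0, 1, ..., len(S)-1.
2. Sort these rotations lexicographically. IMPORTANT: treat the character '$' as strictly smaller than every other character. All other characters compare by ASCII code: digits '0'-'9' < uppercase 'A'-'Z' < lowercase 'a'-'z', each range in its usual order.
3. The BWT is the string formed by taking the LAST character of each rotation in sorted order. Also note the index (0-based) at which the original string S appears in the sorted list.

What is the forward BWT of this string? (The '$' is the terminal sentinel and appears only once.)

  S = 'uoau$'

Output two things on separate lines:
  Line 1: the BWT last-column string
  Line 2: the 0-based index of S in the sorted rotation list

Answer: uoua$
4

Derivation:
All 5 rotations (rotation i = S[i:]+S[:i]):
  rot[0] = uoau$
  rot[1] = oau$u
  rot[2] = au$uo
  rot[3] = u$uoa
  rot[4] = $uoau
Sorted (with $ < everything):
  sorted[0] = $uoau  (last char: 'u')
  sorted[1] = au$uo  (last char: 'o')
  sorted[2] = oau$u  (last char: 'u')
  sorted[3] = u$uoa  (last char: 'a')
  sorted[4] = uoau$  (last char: '$')
Last column: uoua$
Original string S is at sorted index 4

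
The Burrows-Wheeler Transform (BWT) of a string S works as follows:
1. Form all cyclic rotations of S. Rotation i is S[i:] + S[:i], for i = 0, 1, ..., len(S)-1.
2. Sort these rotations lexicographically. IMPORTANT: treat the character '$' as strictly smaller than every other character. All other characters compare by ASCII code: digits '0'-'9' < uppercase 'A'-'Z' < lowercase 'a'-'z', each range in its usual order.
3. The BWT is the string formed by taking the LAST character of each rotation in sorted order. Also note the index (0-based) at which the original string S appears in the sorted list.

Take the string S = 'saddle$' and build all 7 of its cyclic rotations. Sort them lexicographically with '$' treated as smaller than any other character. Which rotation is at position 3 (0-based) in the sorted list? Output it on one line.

Answer: dle$sad

Derivation:
All 7 rotations (rotation i = S[i:]+S[:i]):
  rot[0] = saddle$
  rot[1] = addle$s
  rot[2] = ddle$sa
  rot[3] = dle$sad
  rot[4] = le$sadd
  rot[5] = e$saddl
  rot[6] = $saddle
Sorted (with $ < everything):
  sorted[0] = $saddle
  sorted[1] = addle$s
  sorted[2] = ddle$sa
  sorted[3] = dle$sad
  sorted[4] = e$saddl
  sorted[5] = le$sadd
  sorted[6] = saddle$
sorted[3] = dle$sad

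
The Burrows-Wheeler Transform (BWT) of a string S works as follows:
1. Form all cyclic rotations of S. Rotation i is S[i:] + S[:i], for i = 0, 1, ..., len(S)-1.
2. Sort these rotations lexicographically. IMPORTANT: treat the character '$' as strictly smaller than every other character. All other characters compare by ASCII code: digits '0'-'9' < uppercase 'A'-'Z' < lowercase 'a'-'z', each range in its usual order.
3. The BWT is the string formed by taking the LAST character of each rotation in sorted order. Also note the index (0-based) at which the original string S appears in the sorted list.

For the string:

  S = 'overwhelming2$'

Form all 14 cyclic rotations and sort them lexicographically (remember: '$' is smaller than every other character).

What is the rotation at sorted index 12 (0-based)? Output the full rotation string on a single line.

All 14 rotations (rotation i = S[i:]+S[:i]):
  rot[0] = overwhelming2$
  rot[1] = verwhelming2$o
  rot[2] = erwhelming2$ov
  rot[3] = rwhelming2$ove
  rot[4] = whelming2$over
  rot[5] = helming2$overw
  rot[6] = elming2$overwh
  rot[7] = lming2$overwhe
  rot[8] = ming2$overwhel
  rot[9] = ing2$overwhelm
  rot[10] = ng2$overwhelmi
  rot[11] = g2$overwhelmin
  rot[12] = 2$overwhelming
  rot[13] = $overwhelming2
Sorted (with $ < everything):
  sorted[0] = $overwhelming2
  sorted[1] = 2$overwhelming
  sorted[2] = elming2$overwh
  sorted[3] = erwhelming2$ov
  sorted[4] = g2$overwhelmin
  sorted[5] = helming2$overw
  sorted[6] = ing2$overwhelm
  sorted[7] = lming2$overwhe
  sorted[8] = ming2$overwhel
  sorted[9] = ng2$overwhelmi
  sorted[10] = overwhelming2$
  sorted[11] = rwhelming2$ove
  sorted[12] = verwhelming2$o
  sorted[13] = whelming2$over
sorted[12] = verwhelming2$o

Answer: verwhelming2$o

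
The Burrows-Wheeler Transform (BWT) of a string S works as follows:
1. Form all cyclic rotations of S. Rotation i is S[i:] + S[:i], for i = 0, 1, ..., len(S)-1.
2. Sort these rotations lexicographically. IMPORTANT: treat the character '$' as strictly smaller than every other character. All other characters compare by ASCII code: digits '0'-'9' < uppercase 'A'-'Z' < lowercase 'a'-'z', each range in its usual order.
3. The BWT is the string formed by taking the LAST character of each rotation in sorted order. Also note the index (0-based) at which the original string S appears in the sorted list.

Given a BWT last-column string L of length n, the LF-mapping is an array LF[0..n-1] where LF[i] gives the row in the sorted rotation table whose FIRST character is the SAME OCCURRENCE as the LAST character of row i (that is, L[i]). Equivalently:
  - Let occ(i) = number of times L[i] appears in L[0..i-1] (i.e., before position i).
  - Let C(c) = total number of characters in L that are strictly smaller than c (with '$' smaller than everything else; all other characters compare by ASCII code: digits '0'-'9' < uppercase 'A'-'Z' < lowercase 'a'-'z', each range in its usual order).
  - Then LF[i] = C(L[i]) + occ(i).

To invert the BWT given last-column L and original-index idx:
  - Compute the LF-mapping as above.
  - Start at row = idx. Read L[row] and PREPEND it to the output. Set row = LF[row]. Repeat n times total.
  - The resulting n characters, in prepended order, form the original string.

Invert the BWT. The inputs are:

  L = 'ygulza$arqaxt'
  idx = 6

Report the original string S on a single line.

LF mapping: 11 4 9 5 12 1 0 2 7 6 3 10 8
Walk LF starting at row 6, prepending L[row]:
  step 1: row=6, L[6]='$', prepend. Next row=LF[6]=0
  step 2: row=0, L[0]='y', prepend. Next row=LF[0]=11
  step 3: row=11, L[11]='x', prepend. Next row=LF[11]=10
  step 4: row=10, L[10]='a', prepend. Next row=LF[10]=3
  step 5: row=3, L[3]='l', prepend. Next row=LF[3]=5
  step 6: row=5, L[5]='a', prepend. Next row=LF[5]=1
  step 7: row=1, L[1]='g', prepend. Next row=LF[1]=4
  step 8: row=4, L[4]='z', prepend. Next row=LF[4]=12
  step 9: row=12, L[12]='t', prepend. Next row=LF[12]=8
  step 10: row=8, L[8]='r', prepend. Next row=LF[8]=7
  step 11: row=7, L[7]='a', prepend. Next row=LF[7]=2
  step 12: row=2, L[2]='u', prepend. Next row=LF[2]=9
  step 13: row=9, L[9]='q', prepend. Next row=LF[9]=6
Reversed output: quartzgalaxy$

Answer: quartzgalaxy$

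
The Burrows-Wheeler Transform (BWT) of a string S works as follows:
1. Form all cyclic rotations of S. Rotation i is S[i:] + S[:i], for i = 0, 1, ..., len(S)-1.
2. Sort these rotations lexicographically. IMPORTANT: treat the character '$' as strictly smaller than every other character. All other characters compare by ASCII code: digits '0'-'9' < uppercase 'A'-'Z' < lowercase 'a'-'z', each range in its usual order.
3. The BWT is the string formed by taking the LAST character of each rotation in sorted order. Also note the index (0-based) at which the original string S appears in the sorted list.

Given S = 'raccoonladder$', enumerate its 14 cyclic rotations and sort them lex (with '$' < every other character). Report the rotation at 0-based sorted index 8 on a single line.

Answer: ladder$raccoon

Derivation:
All 14 rotations (rotation i = S[i:]+S[:i]):
  rot[0] = raccoonladder$
  rot[1] = accoonladder$r
  rot[2] = ccoonladder$ra
  rot[3] = coonladder$rac
  rot[4] = oonladder$racc
  rot[5] = onladder$racco
  rot[6] = nladder$raccoo
  rot[7] = ladder$raccoon
  rot[8] = adder$raccoonl
  rot[9] = dder$raccoonla
  rot[10] = der$raccoonlad
  rot[11] = er$raccoonladd
  rot[12] = r$raccoonladde
  rot[13] = $raccoonladder
Sorted (with $ < everything):
  sorted[0] = $raccoonladder
  sorted[1] = accoonladder$r
  sorted[2] = adder$raccoonl
  sorted[3] = ccoonladder$ra
  sorted[4] = coonladder$rac
  sorted[5] = dder$raccoonla
  sorted[6] = der$raccoonlad
  sorted[7] = er$raccoonladd
  sorted[8] = ladder$raccoon
  sorted[9] = nladder$raccoo
  sorted[10] = onladder$racco
  sorted[11] = oonladder$racc
  sorted[12] = r$raccoonladde
  sorted[13] = raccoonladder$
sorted[8] = ladder$raccoon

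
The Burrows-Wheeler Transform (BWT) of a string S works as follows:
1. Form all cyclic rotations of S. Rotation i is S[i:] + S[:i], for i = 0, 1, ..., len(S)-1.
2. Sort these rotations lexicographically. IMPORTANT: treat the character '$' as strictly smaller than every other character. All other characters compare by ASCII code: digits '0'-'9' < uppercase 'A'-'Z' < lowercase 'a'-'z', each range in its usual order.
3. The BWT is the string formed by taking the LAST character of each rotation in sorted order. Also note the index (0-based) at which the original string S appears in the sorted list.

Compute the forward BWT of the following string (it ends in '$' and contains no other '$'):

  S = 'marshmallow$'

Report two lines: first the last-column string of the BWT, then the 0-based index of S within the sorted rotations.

Answer: wmmsalh$laro
7

Derivation:
All 12 rotations (rotation i = S[i:]+S[:i]):
  rot[0] = marshmallow$
  rot[1] = arshmallow$m
  rot[2] = rshmallow$ma
  rot[3] = shmallow$mar
  rot[4] = hmallow$mars
  rot[5] = mallow$marsh
  rot[6] = allow$marshm
  rot[7] = llow$marshma
  rot[8] = low$marshmal
  rot[9] = ow$marshmall
  rot[10] = w$marshmallo
  rot[11] = $marshmallow
Sorted (with $ < everything):
  sorted[0] = $marshmallow  (last char: 'w')
  sorted[1] = allow$marshm  (last char: 'm')
  sorted[2] = arshmallow$m  (last char: 'm')
  sorted[3] = hmallow$mars  (last char: 's')
  sorted[4] = llow$marshma  (last char: 'a')
  sorted[5] = low$marshmal  (last char: 'l')
  sorted[6] = mallow$marsh  (last char: 'h')
  sorted[7] = marshmallow$  (last char: '$')
  sorted[8] = ow$marshmall  (last char: 'l')
  sorted[9] = rshmallow$ma  (last char: 'a')
  sorted[10] = shmallow$mar  (last char: 'r')
  sorted[11] = w$marshmallo  (last char: 'o')
Last column: wmmsalh$laro
Original string S is at sorted index 7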